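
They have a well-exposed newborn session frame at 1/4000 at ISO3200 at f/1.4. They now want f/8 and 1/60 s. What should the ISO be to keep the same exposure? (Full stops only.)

ISO 1600

Aperture: f/1.4 → f/2 → f/2.8 → f/4 → f/5.6 → f/8 — 5 stops narrower (darker).
Shutter speed: 1/4000 → 1/2000 → 1/1000 → 1/500 → 1/250 → 1/125 → 1/60 — 6 stops slower (brighter).
Net change so far: 1 stop brighter. Offset with the ISO: 3200 → 1600.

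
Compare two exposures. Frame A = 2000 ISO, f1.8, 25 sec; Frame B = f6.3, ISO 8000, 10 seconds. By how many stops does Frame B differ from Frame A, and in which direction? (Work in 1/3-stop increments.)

Aperture: f/1.8 → f/2 → f/2.2 → f/2.5 → f/2.8 → f/3.2 → f/3.5 → f/4 → f/4.5 → f/5 → f/5.6 → f/6.3 — 3 2/3 stops narrower (darker).
Shutter speed: 25 → 20 → 15 → 13 → 10 — 1 1/3 stops shorter (darker).
ISO: 2000 → 2500 → 3200 → 4000 → 5000 → 6400 → 8000 — 2 stops higher (brighter).
Net: −3 2/3 −1 1/3 +2 = −3 stops.

3 stops darker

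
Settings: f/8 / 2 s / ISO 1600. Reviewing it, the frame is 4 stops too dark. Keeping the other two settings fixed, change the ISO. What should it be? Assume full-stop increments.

Underexposed by 4 stops → need 4 stops brighter.
ISO: 1600 → 3200 → 6400 → 12800 → 25600.

ISO 25600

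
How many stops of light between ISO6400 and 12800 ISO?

6400 → 12800 — count the steps: 1 stop.

1 stop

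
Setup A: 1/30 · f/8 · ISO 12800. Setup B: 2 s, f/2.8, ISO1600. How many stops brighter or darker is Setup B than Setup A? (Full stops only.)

Aperture: f/8 → f/5.6 → f/4 → f/2.8 — 3 stops wider (brighter).
Shutter speed: 1/30 → 1/15 → 1/8 → 1/4 → 1/2 → 1 → 2 — 6 stops slower (brighter).
ISO: 12800 → 6400 → 3200 → 1600 — 3 stops dropped (darker).
Net: +3 +6 −3 = +6 stops.

6 stops brighter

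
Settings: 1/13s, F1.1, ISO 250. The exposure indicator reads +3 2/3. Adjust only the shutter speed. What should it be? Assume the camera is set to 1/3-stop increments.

1/160s

Overexposed by 3 2/3 stops → need 3 2/3 stops darker.
Shutter speed: 1/13 → 1/15 → 1/20 → 1/25 → 1/30 → 1/40 → 1/50 → 1/60 → 1/80 → 1/100 → 1/125 → 1/160.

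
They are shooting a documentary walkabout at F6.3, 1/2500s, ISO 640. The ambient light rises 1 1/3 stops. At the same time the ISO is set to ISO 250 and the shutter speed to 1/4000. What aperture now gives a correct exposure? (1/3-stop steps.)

Scene light: 1 1/3 stops brighter.
ISO: 640 → 500 → 400 → 320 → 250 — 1 1/3 stops dropped (darker).
Shutter speed: 1/2500 → 1/3200 → 1/4000 — 2/3 stop faster (darker).
Net so far: 2/3 stop darker. Aperture: f/6.3 → f/5.6 → f/5.

f/5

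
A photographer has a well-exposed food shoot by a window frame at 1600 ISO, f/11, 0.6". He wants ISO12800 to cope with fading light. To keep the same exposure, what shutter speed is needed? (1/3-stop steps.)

ISO: 1600 → 2000 → 2500 → 3200 → 4000 → 5000 → 6400 → 8000 → 10000 → 12800 — 3 stops higher (brighter).
Need 3 stops darker from the shutter speed: 0.6 → 0.5 → 0.4 → 0.3 → 1/4 → 1/5 → 1/6 → 1/8 → 1/10 → 1/13.

1/13s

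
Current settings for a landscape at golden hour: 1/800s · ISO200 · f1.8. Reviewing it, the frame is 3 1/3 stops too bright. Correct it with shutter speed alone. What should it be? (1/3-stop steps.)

1/8000s

Overexposed by 3 1/3 stops → need 3 1/3 stops darker.
Shutter speed: 1/800 → 1/1000 → 1/1250 → 1/1600 → 1/2000 → 1/2500 → 1/3200 → 1/4000 → 1/5000 → 1/6400 → 1/8000.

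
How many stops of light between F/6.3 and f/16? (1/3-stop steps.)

2 2/3 stops

f/6.3 → f/7.1 → f/8 → f/9 → f/10 → f/11 → f/13 → f/14 → f/16 — count the steps: 8 third-stops = 2 2/3 stops.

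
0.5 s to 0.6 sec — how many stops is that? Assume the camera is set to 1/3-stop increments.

0.5 → 0.6 — count the steps: 1 third-stops = 1/3 stop.

1/3 stop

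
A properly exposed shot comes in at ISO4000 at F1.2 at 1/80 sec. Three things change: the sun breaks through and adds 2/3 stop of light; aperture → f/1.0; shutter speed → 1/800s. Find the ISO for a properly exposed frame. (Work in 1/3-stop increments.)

ISO 16000

Scene light: 2/3 stop brighter.
Aperture: f/1.2 → f/1.1 → f/1.0 — 2/3 stop larger aperture (brighter).
Shutter speed: 1/80 → 1/100 → 1/125 → 1/160 → 1/200 → 1/250 → 1/320 → 1/400 → 1/500 → 1/640 → 1/800 — 3 1/3 stops shorter (darker).
Net so far: 2 stops darker. ISO: 4000 → 5000 → 6400 → 8000 → 10000 → 12800 → 16000.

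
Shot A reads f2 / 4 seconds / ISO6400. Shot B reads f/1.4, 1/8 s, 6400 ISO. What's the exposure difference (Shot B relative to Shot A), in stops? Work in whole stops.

4 stops darker

Aperture: f/2 → f/1.4 — 1 stop opened up (brighter).
Shutter speed: 4 → 2 → 1 → 1/2 → 1/4 → 1/8 — 5 stops faster (darker).
ISO: unchanged.
Net: +1 −5 = −4 stops.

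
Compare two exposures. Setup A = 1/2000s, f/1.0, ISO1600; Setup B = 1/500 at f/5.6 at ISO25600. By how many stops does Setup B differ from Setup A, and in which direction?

1 stop brighter

Aperture: f/1.0 → f/1.4 → f/2 → f/2.8 → f/4 → f/5.6 — 5 stops smaller aperture (darker).
Shutter speed: 1/2000 → 1/1000 → 1/500 — 2 stops slower (brighter).
ISO: 1600 → 3200 → 6400 → 12800 → 25600 — 4 stops raised (brighter).
Net: −5 +2 +4 = +1 stop.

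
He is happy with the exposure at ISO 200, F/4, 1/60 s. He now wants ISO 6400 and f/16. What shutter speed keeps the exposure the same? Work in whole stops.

ISO: 200 → 400 → 800 → 1600 → 3200 → 6400 — 5 stops higher (brighter).
Aperture: f/4 → f/5.6 → f/8 → f/11 → f/16 — 4 stops smaller aperture (darker).
Net change so far: 1 stop brighter. Offset with the shutter speed: 1/60 → 1/125.

1/125s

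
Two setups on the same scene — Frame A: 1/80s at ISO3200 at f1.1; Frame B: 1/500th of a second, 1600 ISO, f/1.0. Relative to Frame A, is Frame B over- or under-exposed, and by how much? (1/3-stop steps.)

3 1/3 stops darker

Aperture: f/1.1 → f/1.0 — 1/3 stop larger aperture (brighter).
Shutter speed: 1/80 → 1/100 → 1/125 → 1/160 → 1/200 → 1/250 → 1/320 → 1/400 → 1/500 — 2 2/3 stops shorter (darker).
ISO: 3200 → 2500 → 2000 → 1600 — 1 stop dropped (darker).
Net: +1/3 −2 2/3 −1 = −3 1/3 stops.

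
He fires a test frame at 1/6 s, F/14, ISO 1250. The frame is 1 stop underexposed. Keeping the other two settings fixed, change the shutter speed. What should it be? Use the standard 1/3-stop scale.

0.3 s

Underexposed by 1 stop → need 1 stop brighter.
Shutter speed: 1/6 → 1/5 → 1/4 → 0.3.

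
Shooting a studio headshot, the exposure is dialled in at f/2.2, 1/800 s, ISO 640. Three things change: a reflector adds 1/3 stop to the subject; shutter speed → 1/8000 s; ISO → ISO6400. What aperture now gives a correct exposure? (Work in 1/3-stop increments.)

f/2.5

Scene light: 1/3 stop brighter.
Shutter speed: 1/800 → 1/1000 → 1/1250 → 1/1600 → 1/2000 → 1/2500 → 1/3200 → 1/4000 → 1/5000 → 1/6400 → 1/8000 — 3 1/3 stops faster (darker).
ISO: 640 → 800 → 1000 → 1250 → 1600 → 2000 → 2500 → 3200 → 4000 → 5000 → 6400 — 3 1/3 stops higher (brighter).
Net so far: 1/3 stop brighter. Aperture: f/2.2 → f/2.5.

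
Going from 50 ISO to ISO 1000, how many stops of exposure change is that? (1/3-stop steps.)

4 1/3 stops

50 → 64 → 80 → 100 → 125 → 160 → 200 → 250 → 320 → 400 → 500 → 640 → 800 → 1000 — count the steps: 13 third-stops = 4 1/3 stops.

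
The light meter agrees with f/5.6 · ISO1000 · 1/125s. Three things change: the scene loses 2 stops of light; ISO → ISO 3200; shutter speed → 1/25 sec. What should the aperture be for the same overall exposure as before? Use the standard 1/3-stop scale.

Scene light: 2 stops darker.
ISO: 1000 → 1250 → 1600 → 2000 → 2500 → 3200 — 1 2/3 stops raised (brighter).
Shutter speed: 1/125 → 1/100 → 1/80 → 1/60 → 1/50 → 1/40 → 1/30 → 1/25 — 2 1/3 stops longer (brighter).
Net so far: 2 stops brighter. Aperture: f/5.6 → f/6.3 → f/7.1 → f/8 → f/9 → f/10 → f/11.

f/11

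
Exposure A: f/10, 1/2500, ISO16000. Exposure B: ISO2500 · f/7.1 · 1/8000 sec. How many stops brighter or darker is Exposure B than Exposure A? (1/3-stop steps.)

Aperture: f/10 → f/9 → f/8 → f/7.1 — 1 stop opened up (brighter).
Shutter speed: 1/2500 → 1/3200 → 1/4000 → 1/5000 → 1/6400 → 1/8000 — 1 2/3 stops faster (darker).
ISO: 16000 → 12800 → 10000 → 8000 → 6400 → 5000 → 4000 → 3200 → 2500 — 2 2/3 stops lower (darker).
Net: +1 −1 2/3 −2 2/3 = −3 1/3 stops.

3 1/3 stops darker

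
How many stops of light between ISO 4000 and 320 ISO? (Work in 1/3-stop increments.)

3 2/3 stops

4000 → 3200 → 2500 → 2000 → 1600 → 1250 → 1000 → 800 → 640 → 500 → 400 → 320 — count the steps: 11 third-stops = 3 2/3 stops.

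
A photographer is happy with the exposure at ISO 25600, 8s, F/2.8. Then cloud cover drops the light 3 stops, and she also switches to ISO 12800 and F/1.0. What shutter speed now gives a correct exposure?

Scene light: 3 stops darker.
ISO: 25600 → 12800 — 1 stop dropped (darker).
Aperture: f/2.8 → f/2 → f/1.4 → f/1.0 — 3 stops opened up (brighter).
Net so far: 1 stop darker. Shutter speed: 8 → 15.

15 s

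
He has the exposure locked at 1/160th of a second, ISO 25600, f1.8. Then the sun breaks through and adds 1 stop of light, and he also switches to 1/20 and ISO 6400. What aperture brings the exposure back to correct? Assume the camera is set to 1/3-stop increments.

Scene light: 1 stop brighter.
Shutter speed: 1/160 → 1/125 → 1/100 → 1/80 → 1/60 → 1/50 → 1/40 → 1/30 → 1/25 → 1/20 — 3 stops longer (brighter).
ISO: 25600 → 20000 → 16000 → 12800 → 10000 → 8000 → 6400 — 2 stops lower (darker).
Net so far: 2 stops brighter. Aperture: f/1.8 → f/2 → f/2.2 → f/2.5 → f/2.8 → f/3.2 → f/3.5.

f/3.5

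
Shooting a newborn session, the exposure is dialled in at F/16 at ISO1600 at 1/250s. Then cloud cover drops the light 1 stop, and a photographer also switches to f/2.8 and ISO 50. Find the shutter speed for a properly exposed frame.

Scene light: 1 stop darker.
Aperture: f/16 → f/11 → f/8 → f/5.6 → f/4 → f/2.8 — 5 stops larger aperture (brighter).
ISO: 1600 → 800 → 400 → 200 → 100 → 50 — 5 stops dropped (darker).
Net so far: 1 stop darker. Shutter speed: 1/250 → 1/125.

1/125s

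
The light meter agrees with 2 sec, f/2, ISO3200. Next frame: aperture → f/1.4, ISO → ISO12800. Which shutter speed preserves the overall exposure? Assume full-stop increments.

Aperture: f/2 → f/1.4 — 1 stop larger aperture (brighter).
ISO: 3200 → 6400 → 12800 — 2 stops higher (brighter).
Net change so far: 3 stops brighter. Offset with the shutter speed: 2 → 1 → 1/2 → 1/4.

1/4s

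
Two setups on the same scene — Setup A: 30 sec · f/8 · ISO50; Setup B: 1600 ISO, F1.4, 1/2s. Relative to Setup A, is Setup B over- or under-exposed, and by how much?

Aperture: f/8 → f/5.6 → f/4 → f/2.8 → f/2 → f/1.4 — 5 stops larger aperture (brighter).
Shutter speed: 30 → 15 → 8 → 4 → 2 → 1 → 1/2 — 6 stops shorter (darker).
ISO: 50 → 100 → 200 → 400 → 800 → 1600 — 5 stops raised (brighter).
Net: +5 −6 +5 = +4 stops.

4 stops brighter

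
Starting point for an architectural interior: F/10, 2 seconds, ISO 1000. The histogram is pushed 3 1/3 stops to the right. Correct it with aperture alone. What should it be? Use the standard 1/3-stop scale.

f/32

Overexposed by 3 1/3 stops → need 3 1/3 stops darker.
Aperture: f/10 → f/11 → f/13 → f/14 → f/16 → f/18 → f/20 → f/22 → f/25 → f/29 → f/32.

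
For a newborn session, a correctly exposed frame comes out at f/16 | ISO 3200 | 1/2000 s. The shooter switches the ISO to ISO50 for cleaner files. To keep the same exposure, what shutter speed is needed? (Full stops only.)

1/30s

ISO: 3200 → 1600 → 800 → 400 → 200 → 100 → 50 — 6 stops lower (darker).
Need 6 stops brighter from the shutter speed: 1/2000 → 1/1000 → 1/500 → 1/250 → 1/125 → 1/60 → 1/30.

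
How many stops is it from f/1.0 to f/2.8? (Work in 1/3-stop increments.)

3 stops

f/1.0 → f/1.1 → f/1.2 → f/1.4 → f/1.6 → f/1.8 → f/2 → f/2.2 → f/2.5 → f/2.8 — count the steps: 9 third-stops = 3 stops.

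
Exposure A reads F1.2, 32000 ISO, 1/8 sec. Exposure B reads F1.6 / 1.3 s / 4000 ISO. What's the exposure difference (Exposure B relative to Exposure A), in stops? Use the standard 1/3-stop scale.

1/3 stop darker

Aperture: f/1.2 → f/1.4 → f/1.6 — 2/3 stop narrower (darker).
Shutter speed: 1/8 → 1/6 → 1/5 → 1/4 → 0.3 → 0.4 → 0.5 → 0.6 → 0.8 → 1 → 1.3 — 3 1/3 stops longer (brighter).
ISO: 32000 → 25600 → 20000 → 16000 → 12800 → 10000 → 8000 → 6400 → 5000 → 4000 — 3 stops dropped (darker).
Net: −2/3 +3 1/3 −3 = −1/3 stops.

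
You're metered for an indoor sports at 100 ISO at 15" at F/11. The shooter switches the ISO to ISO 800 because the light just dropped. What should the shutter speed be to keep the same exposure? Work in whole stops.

ISO: 100 → 200 → 400 → 800 — 3 stops higher (brighter).
Need 3 stops darker from the shutter speed: 15 → 8 → 4 → 2.

2 s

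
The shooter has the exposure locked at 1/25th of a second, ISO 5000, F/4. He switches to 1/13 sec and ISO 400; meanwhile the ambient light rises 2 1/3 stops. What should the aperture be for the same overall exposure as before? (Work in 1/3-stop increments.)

Scene light: 2 1/3 stops brighter.
Shutter speed: 1/25 → 1/20 → 1/15 → 1/13 — 1 stop longer (brighter).
ISO: 5000 → 4000 → 3200 → 2500 → 2000 → 1600 → 1250 → 1000 → 800 → 640 → 500 → 400 — 3 2/3 stops lower (darker).
Net so far: 1/3 stop darker. Aperture: f/4 → f/3.5.

f/3.5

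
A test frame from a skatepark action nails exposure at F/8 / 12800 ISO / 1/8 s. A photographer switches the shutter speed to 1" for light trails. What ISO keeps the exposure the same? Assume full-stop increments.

Shutter speed: 1/8 → 1/4 → 1/2 → 1 — 3 stops slower (brighter).
Need 3 stops darker from the ISO: 12800 → 6400 → 3200 → 1600.

ISO 1600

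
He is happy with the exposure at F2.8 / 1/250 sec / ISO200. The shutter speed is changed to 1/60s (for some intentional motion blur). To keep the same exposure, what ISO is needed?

ISO 50

Shutter speed: 1/250 → 1/125 → 1/60 — 2 stops slower (brighter).
Need 2 stops darker from the ISO: 200 → 100 → 50.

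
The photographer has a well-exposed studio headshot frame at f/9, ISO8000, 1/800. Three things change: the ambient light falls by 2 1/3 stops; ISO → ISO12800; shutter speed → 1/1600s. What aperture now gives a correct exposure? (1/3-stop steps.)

Scene light: 2 1/3 stops darker.
ISO: 8000 → 10000 → 12800 — 2/3 stop higher (brighter).
Shutter speed: 1/800 → 1/1000 → 1/1250 → 1/1600 — 1 stop shorter (darker).
Net so far: 2 2/3 stops darker. Aperture: f/9 → f/8 → f/7.1 → f/6.3 → f/5.6 → f/5 → f/4.5 → f/4 → f/3.5.

f/3.5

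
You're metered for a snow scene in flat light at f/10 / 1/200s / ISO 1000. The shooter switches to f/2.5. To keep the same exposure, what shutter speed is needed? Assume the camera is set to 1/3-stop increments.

Aperture: f/10 → f/9 → f/8 → f/7.1 → f/6.3 → f/5.6 → f/5 → f/4.5 → f/4 → f/3.5 → f/3.2 → f/2.8 → f/2.5 — 4 stops larger aperture (brighter).
Need 4 stops darker from the shutter speed: 1/200 → 1/250 → 1/320 → 1/400 → 1/500 → 1/640 → 1/800 → 1/1000 → 1/1250 → 1/1600 → 1/2000 → 1/2500 → 1/3200.

1/3200s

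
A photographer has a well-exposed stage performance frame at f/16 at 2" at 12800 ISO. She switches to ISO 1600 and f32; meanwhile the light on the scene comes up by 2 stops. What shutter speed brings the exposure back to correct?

15 s

Scene light: 2 stops brighter.
ISO: 12800 → 6400 → 3200 → 1600 — 3 stops dropped (darker).
Aperture: f/16 → f/22 → f/32 — 2 stops smaller aperture (darker).
Net so far: 3 stops darker. Shutter speed: 2 → 4 → 8 → 15.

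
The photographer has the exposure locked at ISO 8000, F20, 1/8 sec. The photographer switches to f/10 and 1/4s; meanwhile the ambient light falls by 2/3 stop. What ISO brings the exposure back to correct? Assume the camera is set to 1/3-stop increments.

Scene light: 2/3 stop darker.
Aperture: f/20 → f/18 → f/16 → f/14 → f/13 → f/11 → f/10 — 2 stops larger aperture (brighter).
Shutter speed: 1/8 → 1/6 → 1/5 → 1/4 — 1 stop longer (brighter).
Net so far: 2 1/3 stops brighter. ISO: 8000 → 6400 → 5000 → 4000 → 3200 → 2500 → 2000 → 1600.

ISO 1600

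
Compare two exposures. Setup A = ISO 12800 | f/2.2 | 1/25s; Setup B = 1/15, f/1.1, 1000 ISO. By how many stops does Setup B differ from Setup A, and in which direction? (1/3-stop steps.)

1 stop darker

Aperture: f/2.2 → f/2 → f/1.8 → f/1.6 → f/1.4 → f/1.2 → f/1.1 — 2 stops opened up (brighter).
Shutter speed: 1/25 → 1/20 → 1/15 — 2/3 stop slower (brighter).
ISO: 12800 → 10000 → 8000 → 6400 → 5000 → 4000 → 3200 → 2500 → 2000 → 1600 → 1250 → 1000 — 3 2/3 stops dropped (darker).
Net: +2 +2/3 −3 2/3 = −1 stop.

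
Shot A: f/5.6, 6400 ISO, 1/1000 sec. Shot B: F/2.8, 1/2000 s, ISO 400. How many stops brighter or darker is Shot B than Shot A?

3 stops darker

Aperture: f/5.6 → f/4 → f/2.8 — 2 stops larger aperture (brighter).
Shutter speed: 1/1000 → 1/2000 — 1 stop faster (darker).
ISO: 6400 → 3200 → 1600 → 800 → 400 — 4 stops dropped (darker).
Net: +2 −1 −4 = −3 stops.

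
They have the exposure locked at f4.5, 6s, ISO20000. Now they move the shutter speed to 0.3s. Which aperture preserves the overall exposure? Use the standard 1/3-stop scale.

f/1.0

Shutter speed: 6 → 5 → 4 → 3.2 → 2.5 → 2 → 1.6 → 1.3 → 1 → 0.8 → 0.6 → 0.5 → 0.4 → 0.3 — 4 1/3 stops shorter (darker).
Need 4 1/3 stops brighter from the aperture: f/4.5 → f/4 → f/3.5 → f/3.2 → f/2.8 → f/2.5 → f/2.2 → f/2 → f/1.8 → f/1.6 → f/1.4 → f/1.2 → f/1.1 → f/1.0.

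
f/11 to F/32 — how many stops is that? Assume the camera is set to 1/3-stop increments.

3 stops

f/11 → f/13 → f/14 → f/16 → f/18 → f/20 → f/22 → f/25 → f/29 → f/32 — count the steps: 9 third-stops = 3 stops.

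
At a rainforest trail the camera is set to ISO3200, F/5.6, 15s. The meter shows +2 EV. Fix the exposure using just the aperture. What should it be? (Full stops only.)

Overexposed by 2 stops → need 2 stops darker.
Aperture: f/5.6 → f/8 → f/11.

f/11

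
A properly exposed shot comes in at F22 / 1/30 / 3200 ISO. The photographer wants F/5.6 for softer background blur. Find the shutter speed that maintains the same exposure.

1/500s

Aperture: f/22 → f/16 → f/11 → f/8 → f/5.6 — 4 stops larger aperture (brighter).
Need 4 stops darker from the shutter speed: 1/30 → 1/60 → 1/125 → 1/250 → 1/500.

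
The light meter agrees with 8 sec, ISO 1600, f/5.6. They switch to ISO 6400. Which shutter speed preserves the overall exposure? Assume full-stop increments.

ISO: 1600 → 3200 → 6400 — 2 stops higher (brighter).
Need 2 stops darker from the shutter speed: 8 → 4 → 2.

2 s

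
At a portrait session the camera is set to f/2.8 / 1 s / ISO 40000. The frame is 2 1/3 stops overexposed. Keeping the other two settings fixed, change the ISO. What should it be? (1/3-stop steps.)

ISO 8000

Overexposed by 2 1/3 stops → need 2 1/3 stops darker.
ISO: 40000 → 32000 → 25600 → 20000 → 16000 → 12800 → 10000 → 8000.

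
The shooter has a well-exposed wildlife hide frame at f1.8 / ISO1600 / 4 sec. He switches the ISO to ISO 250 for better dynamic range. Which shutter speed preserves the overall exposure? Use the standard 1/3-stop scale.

25 s

ISO: 1600 → 1250 → 1000 → 800 → 640 → 500 → 400 → 320 → 250 — 2 2/3 stops lower (darker).
Need 2 2/3 stops brighter from the shutter speed: 4 → 5 → 6 → 8 → 10 → 13 → 15 → 20 → 25.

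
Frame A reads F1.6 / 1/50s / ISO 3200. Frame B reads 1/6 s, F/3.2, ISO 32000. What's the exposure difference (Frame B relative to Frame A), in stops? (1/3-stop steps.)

Aperture: f/1.6 → f/1.8 → f/2 → f/2.2 → f/2.5 → f/2.8 → f/3.2 — 2 stops smaller aperture (darker).
Shutter speed: 1/50 → 1/40 → 1/30 → 1/25 → 1/20 → 1/15 → 1/13 → 1/10 → 1/8 → 1/6 — 3 stops longer (brighter).
ISO: 3200 → 4000 → 5000 → 6400 → 8000 → 10000 → 12800 → 16000 → 20000 → 25600 → 32000 — 3 1/3 stops higher (brighter).
Net: −2 +3 +3 1/3 = +4 1/3 stops.

4 1/3 stops brighter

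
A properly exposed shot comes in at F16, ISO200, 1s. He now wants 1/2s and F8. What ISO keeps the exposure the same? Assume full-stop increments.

ISO 100

Shutter speed: 1 → 1/2 — 1 stop shorter (darker).
Aperture: f/16 → f/11 → f/8 — 2 stops wider (brighter).
Net change so far: 1 stop brighter. Offset with the ISO: 200 → 100.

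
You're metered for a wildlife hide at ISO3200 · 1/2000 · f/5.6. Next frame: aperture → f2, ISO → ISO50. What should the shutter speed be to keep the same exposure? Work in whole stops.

1/250s

Aperture: f/5.6 → f/4 → f/2.8 → f/2 — 3 stops larger aperture (brighter).
ISO: 3200 → 1600 → 800 → 400 → 200 → 100 → 50 — 6 stops lower (darker).
Net change so far: 3 stops darker. Offset with the shutter speed: 1/2000 → 1/1000 → 1/500 → 1/250.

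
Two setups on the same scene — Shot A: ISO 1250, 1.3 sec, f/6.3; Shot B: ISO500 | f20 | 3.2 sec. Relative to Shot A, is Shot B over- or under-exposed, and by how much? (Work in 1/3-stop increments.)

Aperture: f/6.3 → f/7.1 → f/8 → f/9 → f/10 → f/11 → f/13 → f/14 → f/16 → f/18 → f/20 — 3 1/3 stops narrower (darker).
Shutter speed: 1.3 → 1.6 → 2 → 2.5 → 3.2 — 1 1/3 stops longer (brighter).
ISO: 1250 → 1000 → 800 → 640 → 500 — 1 1/3 stops dropped (darker).
Net: −3 1/3 +1 1/3 −1 1/3 = −3 1/3 stops.

3 1/3 stops darker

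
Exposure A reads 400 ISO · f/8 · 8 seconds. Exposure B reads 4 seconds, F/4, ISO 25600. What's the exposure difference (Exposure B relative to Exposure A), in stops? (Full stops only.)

Aperture: f/8 → f/5.6 → f/4 — 2 stops opened up (brighter).
Shutter speed: 8 → 4 — 1 stop faster (darker).
ISO: 400 → 800 → 1600 → 3200 → 6400 → 12800 → 25600 — 6 stops raised (brighter).
Net: +2 −1 +6 = +7 stops.

7 stops brighter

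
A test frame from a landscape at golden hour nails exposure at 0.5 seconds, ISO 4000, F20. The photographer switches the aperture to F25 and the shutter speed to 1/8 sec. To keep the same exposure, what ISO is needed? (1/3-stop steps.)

ISO 25600

Aperture: f/20 → f/22 → f/25 — 2/3 stop stopped down (darker).
Shutter speed: 0.5 → 0.4 → 0.3 → 1/4 → 1/5 → 1/6 → 1/8 — 2 stops shorter (darker).
Net change so far: 2 2/3 stops darker. Offset with the ISO: 4000 → 5000 → 6400 → 8000 → 10000 → 12800 → 16000 → 20000 → 25600.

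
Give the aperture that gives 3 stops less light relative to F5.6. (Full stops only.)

f/16

Aperture: f/5.6 → f/8 → f/11 → f/16 — 3 stops narrower (darker).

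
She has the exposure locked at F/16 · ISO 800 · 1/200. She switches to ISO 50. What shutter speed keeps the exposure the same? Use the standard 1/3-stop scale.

1/13s

ISO: 800 → 640 → 500 → 400 → 320 → 250 → 200 → 160 → 125 → 100 → 80 → 64 → 50 — 4 stops dropped (darker).
Need 4 stops brighter from the shutter speed: 1/200 → 1/160 → 1/125 → 1/100 → 1/80 → 1/60 → 1/50 → 1/40 → 1/30 → 1/25 → 1/20 → 1/15 → 1/13.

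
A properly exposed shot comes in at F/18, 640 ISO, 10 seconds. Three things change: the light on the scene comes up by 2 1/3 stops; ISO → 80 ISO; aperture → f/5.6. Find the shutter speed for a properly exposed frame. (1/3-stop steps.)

Scene light: 2 1/3 stops brighter.
ISO: 640 → 500 → 400 → 320 → 250 → 200 → 160 → 125 → 100 → 80 — 3 stops lower (darker).
Aperture: f/18 → f/16 → f/14 → f/13 → f/11 → f/10 → f/9 → f/8 → f/7.1 → f/6.3 → f/5.6 — 3 1/3 stops opened up (brighter).
Net so far: 2 2/3 stops brighter. Shutter speed: 10 → 8 → 6 → 5 → 4 → 3.2 → 2.5 → 2 → 1.6.

1.6 s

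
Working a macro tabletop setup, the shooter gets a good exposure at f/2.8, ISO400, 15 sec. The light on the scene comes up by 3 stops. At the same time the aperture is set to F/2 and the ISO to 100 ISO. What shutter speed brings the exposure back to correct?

4 s

Scene light: 3 stops brighter.
Aperture: f/2.8 → f/2 — 1 stop opened up (brighter).
ISO: 400 → 200 → 100 — 2 stops dropped (darker).
Net so far: 2 stops brighter. Shutter speed: 15 → 8 → 4.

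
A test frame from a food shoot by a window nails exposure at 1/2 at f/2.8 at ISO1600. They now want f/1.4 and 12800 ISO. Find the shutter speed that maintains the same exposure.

Aperture: f/2.8 → f/2 → f/1.4 — 2 stops opened up (brighter).
ISO: 1600 → 3200 → 6400 → 12800 — 3 stops raised (brighter).
Net change so far: 5 stops brighter. Offset with the shutter speed: 1/2 → 1/4 → 1/8 → 1/15 → 1/30 → 1/60.

1/60s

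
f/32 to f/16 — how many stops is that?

f/32 → f/22 → f/16 — count the steps: 2 stops.

2 stops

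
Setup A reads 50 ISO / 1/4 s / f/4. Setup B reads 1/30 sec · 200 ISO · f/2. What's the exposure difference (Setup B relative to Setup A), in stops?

Aperture: f/4 → f/2.8 → f/2 — 2 stops wider (brighter).
Shutter speed: 1/4 → 1/8 → 1/15 → 1/30 — 3 stops faster (darker).
ISO: 50 → 100 → 200 — 2 stops higher (brighter).
Net: +2 −3 +2 = +1 stop.

1 stop brighter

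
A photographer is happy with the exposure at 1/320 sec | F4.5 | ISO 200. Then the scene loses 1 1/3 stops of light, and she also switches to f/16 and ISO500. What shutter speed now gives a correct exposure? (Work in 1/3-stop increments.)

1/25s

Scene light: 1 1/3 stops darker.
Aperture: f/4.5 → f/5 → f/5.6 → f/6.3 → f/7.1 → f/8 → f/9 → f/10 → f/11 → f/13 → f/14 → f/16 — 3 2/3 stops stopped down (darker).
ISO: 200 → 250 → 320 → 400 → 500 — 1 1/3 stops raised (brighter).
Net so far: 3 2/3 stops darker. Shutter speed: 1/320 → 1/250 → 1/200 → 1/160 → 1/125 → 1/100 → 1/80 → 1/60 → 1/50 → 1/40 → 1/30 → 1/25.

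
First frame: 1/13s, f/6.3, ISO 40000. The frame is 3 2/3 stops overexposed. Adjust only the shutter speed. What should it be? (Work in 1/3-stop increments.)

1/160s

Overexposed by 3 2/3 stops → need 3 2/3 stops darker.
Shutter speed: 1/13 → 1/15 → 1/20 → 1/25 → 1/30 → 1/40 → 1/50 → 1/60 → 1/80 → 1/100 → 1/125 → 1/160.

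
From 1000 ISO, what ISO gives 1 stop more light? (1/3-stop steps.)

ISO 2000

ISO: 1000 → 1250 → 1600 → 2000 — 1 stop higher (brighter).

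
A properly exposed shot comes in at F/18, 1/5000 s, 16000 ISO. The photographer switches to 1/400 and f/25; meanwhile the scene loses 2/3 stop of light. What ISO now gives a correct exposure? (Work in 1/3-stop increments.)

ISO 4000

Scene light: 2/3 stop darker.
Shutter speed: 1/5000 → 1/4000 → 1/3200 → 1/2500 → 1/2000 → 1/1600 → 1/1250 → 1/1000 → 1/800 → 1/640 → 1/500 → 1/400 — 3 2/3 stops slower (brighter).
Aperture: f/18 → f/20 → f/22 → f/25 — 1 stop narrower (darker).
Net so far: 2 stops brighter. ISO: 16000 → 12800 → 10000 → 8000 → 6400 → 5000 → 4000.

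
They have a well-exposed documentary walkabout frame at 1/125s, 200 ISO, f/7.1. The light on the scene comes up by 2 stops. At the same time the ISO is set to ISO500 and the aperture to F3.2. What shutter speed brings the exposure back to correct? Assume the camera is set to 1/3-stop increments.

1/6400s

Scene light: 2 stops brighter.
ISO: 200 → 250 → 320 → 400 → 500 — 1 1/3 stops higher (brighter).
Aperture: f/7.1 → f/6.3 → f/5.6 → f/5 → f/4.5 → f/4 → f/3.5 → f/3.2 — 2 1/3 stops wider (brighter).
Net so far: 5 2/3 stops brighter. Shutter speed: 1/125 → 1/160 → 1/200 → 1/250 → 1/320 → 1/400 → 1/500 → 1/640 → 1/800 → 1/1000 → 1/1250 → 1/1600 → 1/2000 → 1/2500 → 1/3200 → 1/4000 → 1/5000 → 1/6400.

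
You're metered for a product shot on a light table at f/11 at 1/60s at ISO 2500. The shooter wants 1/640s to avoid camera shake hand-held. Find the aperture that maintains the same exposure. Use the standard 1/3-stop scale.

f/3.5

Shutter speed: 1/60 → 1/80 → 1/100 → 1/125 → 1/160 → 1/200 → 1/250 → 1/320 → 1/400 → 1/500 → 1/640 — 3 1/3 stops shorter (darker).
Need 3 1/3 stops brighter from the aperture: f/11 → f/10 → f/9 → f/8 → f/7.1 → f/6.3 → f/5.6 → f/5 → f/4.5 → f/4 → f/3.5.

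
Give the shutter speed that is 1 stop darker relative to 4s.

2 s

Shutter speed: 4 → 2 — 1 stop shorter (darker).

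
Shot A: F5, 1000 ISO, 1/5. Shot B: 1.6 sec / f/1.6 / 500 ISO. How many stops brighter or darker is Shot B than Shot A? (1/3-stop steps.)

5 1/3 stops brighter

Aperture: f/5 → f/4.5 → f/4 → f/3.5 → f/3.2 → f/2.8 → f/2.5 → f/2.2 → f/2 → f/1.8 → f/1.6 — 3 1/3 stops wider (brighter).
Shutter speed: 1/5 → 1/4 → 0.3 → 0.4 → 0.5 → 0.6 → 0.8 → 1 → 1.3 → 1.6 — 3 stops longer (brighter).
ISO: 1000 → 800 → 640 → 500 — 1 stop dropped (darker).
Net: +3 1/3 +3 −1 = +5 1/3 stops.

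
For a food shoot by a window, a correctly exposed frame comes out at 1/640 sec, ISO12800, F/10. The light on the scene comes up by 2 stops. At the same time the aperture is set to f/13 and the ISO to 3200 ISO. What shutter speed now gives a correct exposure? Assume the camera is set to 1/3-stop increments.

Scene light: 2 stops brighter.
Aperture: f/10 → f/11 → f/13 — 2/3 stop narrower (darker).
ISO: 12800 → 10000 → 8000 → 6400 → 5000 → 4000 → 3200 — 2 stops dropped (darker).
Net so far: 2/3 stop darker. Shutter speed: 1/640 → 1/500 → 1/400.

1/400s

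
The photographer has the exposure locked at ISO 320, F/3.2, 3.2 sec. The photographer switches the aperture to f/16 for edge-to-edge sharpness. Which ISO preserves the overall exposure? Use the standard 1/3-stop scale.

Aperture: f/3.2 → f/3.5 → f/4 → f/4.5 → f/5 → f/5.6 → f/6.3 → f/7.1 → f/8 → f/9 → f/10 → f/11 → f/13 → f/14 → f/16 — 4 2/3 stops narrower (darker).
Need 4 2/3 stops brighter from the ISO: 320 → 400 → 500 → 640 → 800 → 1000 → 1250 → 1600 → 2000 → 2500 → 3200 → 4000 → 5000 → 6400 → 8000.

ISO 8000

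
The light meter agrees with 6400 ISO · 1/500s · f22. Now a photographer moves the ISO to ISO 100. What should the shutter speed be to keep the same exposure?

ISO: 6400 → 3200 → 1600 → 800 → 400 → 200 → 100 — 6 stops dropped (darker).
Need 6 stops brighter from the shutter speed: 1/500 → 1/250 → 1/125 → 1/60 → 1/30 → 1/15 → 1/8.

1/8s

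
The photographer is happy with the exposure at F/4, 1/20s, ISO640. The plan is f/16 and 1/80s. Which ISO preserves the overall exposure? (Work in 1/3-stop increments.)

Aperture: f/4 → f/4.5 → f/5 → f/5.6 → f/6.3 → f/7.1 → f/8 → f/9 → f/10 → f/11 → f/13 → f/14 → f/16 — 4 stops narrower (darker).
Shutter speed: 1/20 → 1/25 → 1/30 → 1/40 → 1/50 → 1/60 → 1/80 — 2 stops shorter (darker).
Net change so far: 6 stops darker. Offset with the ISO: 640 → 800 → 1000 → 1250 → 1600 → 2000 → 2500 → 3200 → 4000 → 5000 → 6400 → 8000 → 10000 → 12800 → 16000 → 20000 → 25600 → 32000 → 40000.

ISO 40000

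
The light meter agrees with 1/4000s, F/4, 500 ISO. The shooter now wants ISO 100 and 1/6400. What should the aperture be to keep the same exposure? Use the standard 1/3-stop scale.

f/1.4

ISO: 500 → 400 → 320 → 250 → 200 → 160 → 125 → 100 — 2 1/3 stops dropped (darker).
Shutter speed: 1/4000 → 1/5000 → 1/6400 — 2/3 stop faster (darker).
Net change so far: 3 stops darker. Offset with the aperture: f/4 → f/3.5 → f/3.2 → f/2.8 → f/2.5 → f/2.2 → f/2 → f/1.8 → f/1.6 → f/1.4.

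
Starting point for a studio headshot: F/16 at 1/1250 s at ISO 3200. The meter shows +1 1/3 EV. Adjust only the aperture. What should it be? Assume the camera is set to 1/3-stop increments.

f/25

Overexposed by 1 1/3 stops → need 1 1/3 stops darker.
Aperture: f/16 → f/18 → f/20 → f/22 → f/25.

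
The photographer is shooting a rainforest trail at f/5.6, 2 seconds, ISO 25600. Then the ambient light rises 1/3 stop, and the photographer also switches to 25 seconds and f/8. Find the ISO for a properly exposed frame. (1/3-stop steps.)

ISO 3200

Scene light: 1/3 stop brighter.
Shutter speed: 2 → 2.5 → 3.2 → 4 → 5 → 6 → 8 → 10 → 13 → 15 → 20 → 25 — 3 2/3 stops longer (brighter).
Aperture: f/5.6 → f/6.3 → f/7.1 → f/8 — 1 stop narrower (darker).
Net so far: 3 stops brighter. ISO: 25600 → 20000 → 16000 → 12800 → 10000 → 8000 → 6400 → 5000 → 4000 → 3200.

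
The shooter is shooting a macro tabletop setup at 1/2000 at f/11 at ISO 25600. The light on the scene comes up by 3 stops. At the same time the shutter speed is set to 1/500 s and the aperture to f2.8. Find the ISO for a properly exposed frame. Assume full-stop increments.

Scene light: 3 stops brighter.
Shutter speed: 1/2000 → 1/1000 → 1/500 — 2 stops longer (brighter).
Aperture: f/11 → f/8 → f/5.6 → f/4 → f/2.8 — 4 stops opened up (brighter).
Net so far: 9 stops brighter. ISO: 25600 → 12800 → 6400 → 3200 → 1600 → 800 → 400 → 200 → 100 → 50.

ISO 50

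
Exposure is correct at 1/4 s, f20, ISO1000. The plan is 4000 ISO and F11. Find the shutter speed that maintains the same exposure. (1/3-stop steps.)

1/50s

ISO: 1000 → 1250 → 1600 → 2000 → 2500 → 3200 → 4000 — 2 stops higher (brighter).
Aperture: f/20 → f/18 → f/16 → f/14 → f/13 → f/11 — 1 2/3 stops opened up (brighter).
Net change so far: 3 2/3 stops brighter. Offset with the shutter speed: 1/4 → 1/5 → 1/6 → 1/8 → 1/10 → 1/13 → 1/15 → 1/20 → 1/25 → 1/30 → 1/40 → 1/50.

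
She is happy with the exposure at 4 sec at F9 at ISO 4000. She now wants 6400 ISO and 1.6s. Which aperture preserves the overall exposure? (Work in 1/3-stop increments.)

ISO: 4000 → 5000 → 6400 — 2/3 stop higher (brighter).
Shutter speed: 4 → 3.2 → 2.5 → 2 → 1.6 — 1 1/3 stops faster (darker).
Net change so far: 2/3 stop darker. Offset with the aperture: f/9 → f/8 → f/7.1.

f/7.1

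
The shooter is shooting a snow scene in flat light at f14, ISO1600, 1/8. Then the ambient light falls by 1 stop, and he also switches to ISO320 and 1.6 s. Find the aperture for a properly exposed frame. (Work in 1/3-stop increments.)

f/16

Scene light: 1 stop darker.
ISO: 1600 → 1250 → 1000 → 800 → 640 → 500 → 400 → 320 — 2 1/3 stops lower (darker).
Shutter speed: 1/8 → 1/6 → 1/5 → 1/4 → 0.3 → 0.4 → 0.5 → 0.6 → 0.8 → 1 → 1.3 → 1.6 — 3 2/3 stops slower (brighter).
Net so far: 1/3 stop brighter. Aperture: f/14 → f/16.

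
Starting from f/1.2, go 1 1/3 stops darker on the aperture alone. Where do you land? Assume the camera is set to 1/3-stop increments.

Aperture: f/1.2 → f/1.4 → f/1.6 → f/1.8 → f/2 — 1 1/3 stops smaller aperture (darker).

f/2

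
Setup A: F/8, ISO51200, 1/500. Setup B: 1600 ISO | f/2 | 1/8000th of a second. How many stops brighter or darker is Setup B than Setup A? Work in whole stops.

5 stops darker

Aperture: f/8 → f/5.6 → f/4 → f/2.8 → f/2 — 4 stops opened up (brighter).
Shutter speed: 1/500 → 1/1000 → 1/2000 → 1/4000 → 1/8000 — 4 stops faster (darker).
ISO: 51200 → 25600 → 12800 → 6400 → 3200 → 1600 — 5 stops dropped (darker).
Net: +4 −4 −5 = −5 stops.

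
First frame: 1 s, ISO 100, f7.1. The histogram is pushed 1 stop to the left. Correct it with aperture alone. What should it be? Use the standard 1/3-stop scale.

f/5

Underexposed by 1 stop → need 1 stop brighter.
Aperture: f/7.1 → f/6.3 → f/5.6 → f/5.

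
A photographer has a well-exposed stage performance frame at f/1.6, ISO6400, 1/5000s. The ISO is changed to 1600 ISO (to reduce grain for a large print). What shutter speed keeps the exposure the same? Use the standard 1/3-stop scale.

1/1250s

ISO: 6400 → 5000 → 4000 → 3200 → 2500 → 2000 → 1600 — 2 stops dropped (darker).
Need 2 stops brighter from the shutter speed: 1/5000 → 1/4000 → 1/3200 → 1/2500 → 1/2000 → 1/1600 → 1/1250.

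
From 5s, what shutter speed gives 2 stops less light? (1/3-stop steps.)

1.3 s

Shutter speed: 5 → 4 → 3.2 → 2.5 → 2 → 1.6 → 1.3 — 2 stops faster (darker).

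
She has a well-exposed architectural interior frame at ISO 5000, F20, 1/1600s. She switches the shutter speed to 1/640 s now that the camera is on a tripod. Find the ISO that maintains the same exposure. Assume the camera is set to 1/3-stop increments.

ISO 2000

Shutter speed: 1/1600 → 1/1250 → 1/1000 → 1/800 → 1/640 — 1 1/3 stops longer (brighter).
Need 1 1/3 stops darker from the ISO: 5000 → 4000 → 3200 → 2500 → 2000.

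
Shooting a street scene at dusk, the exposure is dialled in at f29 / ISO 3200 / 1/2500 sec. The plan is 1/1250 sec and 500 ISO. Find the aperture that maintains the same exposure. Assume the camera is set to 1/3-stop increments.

f/16

Shutter speed: 1/2500 → 1/2000 → 1/1600 → 1/1250 — 1 stop slower (brighter).
ISO: 3200 → 2500 → 2000 → 1600 → 1250 → 1000 → 800 → 640 → 500 — 2 2/3 stops dropped (darker).
Net change so far: 1 2/3 stops darker. Offset with the aperture: f/29 → f/25 → f/22 → f/20 → f/18 → f/16.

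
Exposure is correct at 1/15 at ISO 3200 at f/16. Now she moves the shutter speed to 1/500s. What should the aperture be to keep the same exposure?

Shutter speed: 1/15 → 1/30 → 1/60 → 1/125 → 1/250 → 1/500 — 5 stops faster (darker).
Need 5 stops brighter from the aperture: f/16 → f/11 → f/8 → f/5.6 → f/4 → f/2.8.

f/2.8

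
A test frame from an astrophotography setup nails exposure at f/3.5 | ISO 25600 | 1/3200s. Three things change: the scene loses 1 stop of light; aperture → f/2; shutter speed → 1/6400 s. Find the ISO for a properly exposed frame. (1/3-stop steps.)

ISO 32000

Scene light: 1 stop darker.
Aperture: f/3.5 → f/3.2 → f/2.8 → f/2.5 → f/2.2 → f/2 — 1 2/3 stops larger aperture (brighter).
Shutter speed: 1/3200 → 1/4000 → 1/5000 → 1/6400 — 1 stop faster (darker).
Net so far: 1/3 stop darker. ISO: 25600 → 32000.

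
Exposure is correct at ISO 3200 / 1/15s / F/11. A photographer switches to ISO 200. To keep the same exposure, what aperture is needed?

f/2.8

ISO: 3200 → 1600 → 800 → 400 → 200 — 4 stops dropped (darker).
Need 4 stops brighter from the aperture: f/11 → f/8 → f/5.6 → f/4 → f/2.8.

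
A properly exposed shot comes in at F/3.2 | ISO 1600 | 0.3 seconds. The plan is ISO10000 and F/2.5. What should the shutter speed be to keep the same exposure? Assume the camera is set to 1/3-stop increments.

1/30s

ISO: 1600 → 2000 → 2500 → 3200 → 4000 → 5000 → 6400 → 8000 → 10000 — 2 2/3 stops raised (brighter).
Aperture: f/3.2 → f/2.8 → f/2.5 — 2/3 stop larger aperture (brighter).
Net change so far: 3 1/3 stops brighter. Offset with the shutter speed: 0.3 → 1/4 → 1/5 → 1/6 → 1/8 → 1/10 → 1/13 → 1/15 → 1/20 → 1/25 → 1/30.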